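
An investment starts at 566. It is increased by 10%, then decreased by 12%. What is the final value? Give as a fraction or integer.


Start: 566
Step 1: increase by 10% => multiply by 110/100
  566 * 110/100 = 3113/5
Step 2: decrease by 12% => multiply by 88/100
  3113/5 * 88/100 = 68486/125
Final value = 68486/125

68486/125


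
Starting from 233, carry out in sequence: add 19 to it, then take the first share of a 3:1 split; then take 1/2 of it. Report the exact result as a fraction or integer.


Start with 233.
Step 1: Add 19: 233+19=252; split 3:1 first = 252*3/4 = 189
Step 2: Take 1/2: 189 * 1/2 = 189/2
Final result = 189/2

189/2


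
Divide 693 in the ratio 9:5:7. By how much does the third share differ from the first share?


Total parts = 9 + 5 + 7 = 21
Value per part = 693 / 21 = 33
Shares: 9*33=297, 5*33=165, 7*33=231
Third share = 231, first share = 297
Difference = |231 - 297| = 66

66


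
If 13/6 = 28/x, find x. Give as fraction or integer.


Setting up: 13/6 = 28/x
Cross multiply: 13 * x = 6 * 28
13x = 168
x = 168/13
x = 168/13

168/13


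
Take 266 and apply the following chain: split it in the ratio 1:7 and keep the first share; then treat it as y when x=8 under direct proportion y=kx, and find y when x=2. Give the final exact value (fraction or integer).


Start with 266.
Step 1: Split 1:7, first share = 266 * 1/8 = 133/4
Step 2: Direct prop: k = (133/4)/8; new y = k*2 = 133/4*2/8 = 133/16
Final result = 133/16

133/16


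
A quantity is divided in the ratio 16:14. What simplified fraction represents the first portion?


Total parts = 16 + 14 = 30
First part fraction = 16/30
Simplify: 16/30 = 8/15

8/15


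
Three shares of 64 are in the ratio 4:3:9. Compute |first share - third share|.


Total parts = 4 + 3 + 9 = 16
Value per part = 64 / 16 = 4
Shares: 4*4=16, 3*4=12, 9*4=36
First share = 16, third share = 36
Difference = |16 - 36| = 20

20


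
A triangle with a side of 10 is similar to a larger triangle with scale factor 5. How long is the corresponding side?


Similar triangles have proportional sides
Scale factor = 5
Smaller side = 10
Corresponding larger side = 10 * 5
= 50

50


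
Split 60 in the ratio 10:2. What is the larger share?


Total parts = 10 + 2 = 12
Value per part = 60 / 12 = 5
First share = 10 * 5 = 50
Second share = 2 * 5 = 10
Larger share = 50

50


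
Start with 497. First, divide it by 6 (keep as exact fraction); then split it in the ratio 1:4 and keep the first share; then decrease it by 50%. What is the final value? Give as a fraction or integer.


Start with 497.
Step 1: Divide by 6: 497 / 6 = 497/6
Step 2: Split 1:4, first share = 497/6 * 1/5 = 497/30
Step 3: Decrease by 50%: 497/30 * 50/100 = 497/60
Final result = 497/60

497/60


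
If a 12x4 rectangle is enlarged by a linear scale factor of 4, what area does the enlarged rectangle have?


Original dimensions: 12 x 4
Enlargement factor = 4
New width = 12 * 4 = 48
New height = 4 * 4 = 16
New area = 48 * 16 = 768

768


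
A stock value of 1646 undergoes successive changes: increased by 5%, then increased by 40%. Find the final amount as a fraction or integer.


Start: 1646
Step 1: increase by 5% => multiply by 105/100
  1646 * 105/100 = 17283/10
Step 2: increase by 40% => multiply by 140/100
  17283/10 * 140/100 = 120981/50
Final value = 120981/50

120981/50


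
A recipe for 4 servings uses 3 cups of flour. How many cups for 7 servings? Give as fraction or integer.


Original: 3 cups for 4 servings
Target servings = 7
Scaling factor = 7/4
New amount = 3 * 7/4
= 21/4
= 21/4 cups

21/4


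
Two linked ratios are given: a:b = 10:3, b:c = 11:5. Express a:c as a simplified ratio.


Given a:b = 10:3 and b:c = 11:5
Make b consistent. Multiply first ratio by 11: a:b = 110:33
Multiply second ratio by 3: b:c = 33:15
Now b = 33 in both, so a:b:c = 110:33:15
Therefore a:c = 110:15
Simplify by GCD: a:c = 22:3

22:3


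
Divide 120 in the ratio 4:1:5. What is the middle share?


Ratio = 4:1:5
Total parts = 4 + 1 + 5 = 10
Value per part = 120 / 10 = 12
First share = 4 * 12 = 48
Middle share = 1 * 12 = 12
Third share = 5 * 12 = 60

12


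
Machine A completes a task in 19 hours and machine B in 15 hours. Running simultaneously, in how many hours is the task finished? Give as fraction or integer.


Rate of A = 1/19 job per hour
Rate of B = 1/15 job per hour
Combined rate = 1/19 + 1/15
Find common denominator: (15 + 19)/(19*15) = 34/285
Combined rate = 34/285 job per hour
Time together = 1 / (34/285) = 285/34 hours

285/34


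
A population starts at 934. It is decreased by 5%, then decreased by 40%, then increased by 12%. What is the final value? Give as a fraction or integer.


Start: 934
Step 1: decrease by 5% => multiply by 95/100
  934 * 95/100 = 8873/10
Step 2: decrease by 40% => multiply by 60/100
  8873/10 * 60/100 = 26619/50
Step 3: increase by 12% => multiply by 112/100
  26619/50 * 112/100 = 372666/625
Final value = 372666/625

372666/625


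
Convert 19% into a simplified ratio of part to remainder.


Part = 19%, Remainder = 81%
Ratio = 19:81
GCD(19, 81) = 1
Simplify: 19:81 = 19:81

19:81


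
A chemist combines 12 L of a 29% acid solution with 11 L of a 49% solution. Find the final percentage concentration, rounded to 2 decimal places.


Solute in mixture 1 = 29% of 12 L = 12*29/100 = 87/25 L
Solute in mixture 2 = 49% of 11 L = 11*49/100 = 539/100 L
Total solute = 87/25 + 539/100 = 887/100 L
Total volume = 12 + 11 = 23 L
Final concentration = 887/100/23 * 100 = 38.57%

38.57


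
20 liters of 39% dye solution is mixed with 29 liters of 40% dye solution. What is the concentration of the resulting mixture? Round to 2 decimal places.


Solute in mixture 1 = 39% of 20 L = 20*39/100 = 39/5 L
Solute in mixture 2 = 40% of 29 L = 29*40/100 = 58/5 L
Total solute = 39/5 + 58/5 = 97/5 L
Total volume = 20 + 29 = 49 L
Final concentration = 97/5/49 * 100 = 39.59%

39.59


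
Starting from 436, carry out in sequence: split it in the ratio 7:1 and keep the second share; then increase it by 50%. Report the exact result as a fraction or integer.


Start with 436.
Step 1: Split 7:1, second share = 436 * 1/8 = 109/2
Step 2: Increase by 50%: 109/2 * 150/100 = 327/4
Final result = 327/4

327/4


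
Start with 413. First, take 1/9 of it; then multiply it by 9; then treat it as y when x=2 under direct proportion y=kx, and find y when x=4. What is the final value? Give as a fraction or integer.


Start with 413.
Step 1: Take 1/9: 413 * 1/9 = 413/9
Step 2: Multiply by 9: 413/9 * 9 = 413
Step 3: Direct prop: k = (413)/2; new y = k*4 = 413*4/2 = 826
Final result = 826

826


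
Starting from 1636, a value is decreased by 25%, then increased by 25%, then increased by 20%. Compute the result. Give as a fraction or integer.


Start: 1636
Step 1: decrease by 25% => multiply by 75/100
  1636 * 75/100 = 1227
Step 2: increase by 25% => multiply by 125/100
  1227 * 125/100 = 6135/4
Step 3: increase by 20% => multiply by 120/100
  6135/4 * 120/100 = 3681/2
Final value = 3681/2

3681/2


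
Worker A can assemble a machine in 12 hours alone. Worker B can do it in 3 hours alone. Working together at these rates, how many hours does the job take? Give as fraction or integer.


Rate of A = 1/12 job per hour
Rate of B = 1/3 job per hour
Combined rate = 1/12 + 1/3
Find common denominator: (3 + 12)/(12*3) = 15/36
Combined rate = 5/12 job per hour
Time together = 1 / (5/12) = 12/5 hours

12/5


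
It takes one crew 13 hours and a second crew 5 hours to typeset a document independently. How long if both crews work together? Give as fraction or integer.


Rate of A = 1/13 job per hour
Rate of B = 1/5 job per hour
Combined rate = 1/13 + 1/5
Find common denominator: (5 + 13)/(13*5) = 18/65
Combined rate = 18/65 job per hour
Time together = 1 / (18/65) = 65/18 hours

65/18


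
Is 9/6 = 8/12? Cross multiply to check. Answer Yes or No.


Cross multiply to check 9/6 = 8/12
Left cross product: 9 * 12 = 108
Right cross product: 6 * 8 = 48
108 != 48
Not equal, so proportions differ => No

No


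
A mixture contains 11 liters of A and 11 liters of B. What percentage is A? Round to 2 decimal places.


Volume of A = 11 L
Volume of B = 11 L
Total volume = 11 + 11 = 22 L
Percentage of A = (11/22) * 100
= 50.00%

50.00


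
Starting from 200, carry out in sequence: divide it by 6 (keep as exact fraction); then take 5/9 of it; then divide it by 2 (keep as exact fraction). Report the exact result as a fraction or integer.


Start with 200.
Step 1: Divide by 6: 200 / 6 = 100/3
Step 2: Take 5/9: 100/3 * 5/9 = 500/27
Step 3: Divide by 2: 500/27 / 2 = 250/27
Final result = 250/27

250/27


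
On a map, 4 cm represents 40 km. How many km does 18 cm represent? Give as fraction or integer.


Map scale: 4 cm = 40 km
Measured distance on map = 18 cm
Set up proportion: 18 * 40 / 4
= 720 / 4
= 180 km

180


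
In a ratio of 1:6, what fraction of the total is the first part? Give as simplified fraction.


Total parts = 1 + 6 = 7
First part fraction = 1/7
Simplify: 1/7 = 1/7

1/7


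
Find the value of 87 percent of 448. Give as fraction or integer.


Compute 87% of 448
Convert percentage: 87% = 87/100
Multiply: 448 * 87/100
= 38976/100
= 9744/25

9744/25


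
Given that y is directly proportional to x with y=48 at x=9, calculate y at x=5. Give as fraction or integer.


Direct proportion: y = kx
Find k: k = 48/9 = 16/3
Compute y at x=5: y = 16/3 * 5
y = 80/3

80/3


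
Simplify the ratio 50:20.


Find GCD(50, 20)
GCD = 10
Divide both by 10: 50/10 = 5, 20/10 = 2
Simplified ratio = 5:2

5:2


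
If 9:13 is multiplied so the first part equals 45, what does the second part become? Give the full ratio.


Original ratio: 9:13
First term target: 45
Scale factor = 45 / 9 = 5
Multiply second term: 13 * 5 = 65
Equivalent ratio = 45:65

45:65


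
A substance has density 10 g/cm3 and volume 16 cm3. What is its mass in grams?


Using mass = density * volume
Density = 10 g/cm3
Volume = 16 cm3
Mass = 10 * 16
= 160 g

160


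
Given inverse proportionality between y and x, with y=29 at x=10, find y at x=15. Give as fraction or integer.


Inverse proportion: y = k/x
Find k: k = 10 * 29 = 290
Compute y at x=15: y = 290/15
y = 58/3

58/3


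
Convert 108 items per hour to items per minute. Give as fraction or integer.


Converting from per hour to per minute
Rate = 108 items per hour
Divide by 60: 108/60
= 9/5 items per minute

9/5


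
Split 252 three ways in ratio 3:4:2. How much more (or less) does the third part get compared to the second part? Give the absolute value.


Total parts = 3 + 4 + 2 = 9
Value per part = 252 / 9 = 28
Shares: 3*28=84, 4*28=112, 2*28=56
Third share = 56, second share = 112
Difference = |56 - 112| = 56

56


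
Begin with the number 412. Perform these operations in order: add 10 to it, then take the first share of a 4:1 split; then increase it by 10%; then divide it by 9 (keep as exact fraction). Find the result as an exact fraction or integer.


Start with 412.
Step 1: Add 10: 412+10=422; split 4:1 first = 422*4/5 = 1688/5
Step 2: Increase by 10%: 1688/5 * 110/100 = 9284/25
Step 3: Divide by 9: 9284/25 / 9 = 9284/225
Final result = 9284/225

9284/225


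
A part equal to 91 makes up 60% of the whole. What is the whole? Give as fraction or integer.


Given: 91 is 60% of the whole
Set up: 91 = 60/100 * whole
whole = 91 * 100 / 60
whole = 9100 / 60
whole = 455/3

455/3


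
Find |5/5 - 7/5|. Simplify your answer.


Simplify: 5/5 = 1 and 7/5 = 7/5
Find common denominator: LCD = 5
Convert: 5/5 and 7/5
Difference = |5 - 7|/5 = 2/5
Simplified = 2/5

2/5


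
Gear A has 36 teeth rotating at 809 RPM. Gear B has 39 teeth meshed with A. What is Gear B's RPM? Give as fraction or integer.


Gear ratio: teeth_A * RPM_A = teeth_B * RPM_B
36 * 809 = 39 * RPM_B
29124 = 39 * RPM_B
RPM_B = 29124 / 39
RPM_B = 9708/13

9708/13


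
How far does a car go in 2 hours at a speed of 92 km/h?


Using distance = speed * time
Speed = 92 km/h
Time = 2 hours
Distance = 92 * 2
= 184 km

184


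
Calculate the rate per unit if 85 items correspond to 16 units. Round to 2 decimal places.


Total items = 85
Number of units = 16
Unit rate = 85 / 16
= 5.31 items per unit

5.31


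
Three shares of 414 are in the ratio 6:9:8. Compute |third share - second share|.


Total parts = 6 + 9 + 8 = 23
Value per part = 414 / 23 = 18
Shares: 6*18=108, 9*18=162, 8*18=144
Third share = 144, second share = 162
Difference = |144 - 162| = 18

18


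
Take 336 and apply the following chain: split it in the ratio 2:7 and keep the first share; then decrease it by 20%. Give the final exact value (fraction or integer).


Start with 336.
Step 1: Split 2:7, first share = 336 * 2/9 = 224/3
Step 2: Decrease by 20%: 224/3 * 80/100 = 896/15
Final result = 896/15

896/15


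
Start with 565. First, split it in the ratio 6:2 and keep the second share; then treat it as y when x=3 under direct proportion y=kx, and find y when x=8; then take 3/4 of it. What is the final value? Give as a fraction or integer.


Start with 565.
Step 1: Split 6:2, second share = 565 * 2/8 = 565/4
Step 2: Direct prop: k = (565/4)/3; new y = k*8 = 565/4*8/3 = 1130/3
Step 3: Take 3/4: 1130/3 * 3/4 = 565/2
Final result = 565/2

565/2


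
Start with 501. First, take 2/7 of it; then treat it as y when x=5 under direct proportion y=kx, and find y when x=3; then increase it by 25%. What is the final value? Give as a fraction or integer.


Start with 501.
Step 1: Take 2/7: 501 * 2/7 = 1002/7
Step 2: Direct prop: k = (1002/7)/5; new y = k*3 = 1002/7*3/5 = 3006/35
Step 3: Increase by 25%: 3006/35 * 125/100 = 1503/14
Final result = 1503/14

1503/14


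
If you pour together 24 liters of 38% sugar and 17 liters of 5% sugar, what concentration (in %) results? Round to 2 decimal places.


Solute in mixture 1 = 38% of 24 L = 24*38/100 = 228/25 L
Solute in mixture 2 = 5% of 17 L = 17*5/100 = 17/20 L
Total solute = 228/25 + 17/20 = 997/100 L
Total volume = 24 + 17 = 41 L
Final concentration = 997/100/41 * 100 = 24.32%

24.32


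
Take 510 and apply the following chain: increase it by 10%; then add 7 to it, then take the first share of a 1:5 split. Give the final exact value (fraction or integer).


Start with 510.
Step 1: Increase by 10%: 510 * 110/100 = 561
Step 2: Add 7: 561+7=568; split 1:5 first = 568*1/6 = 284/3
Final result = 284/3

284/3


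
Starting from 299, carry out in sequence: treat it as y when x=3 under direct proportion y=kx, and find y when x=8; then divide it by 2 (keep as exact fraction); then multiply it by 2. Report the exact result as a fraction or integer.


Start with 299.
Step 1: Direct prop: k = (299)/3; new y = k*8 = 299*8/3 = 2392/3
Step 2: Divide by 2: 2392/3 / 2 = 1196/3
Step 3: Multiply by 2: 1196/3 * 2 = 2392/3
Final result = 2392/3

2392/3


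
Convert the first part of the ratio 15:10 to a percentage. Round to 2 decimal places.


Total parts = 15 + 10 = 25
First part fraction = 15/25
Percentage = (15/25) * 100
= 0.6 * 100
= 60.00%

60.00


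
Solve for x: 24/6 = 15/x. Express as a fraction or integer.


Setting up: 24/6 = 15/x
Cross multiply: 24 * x = 6 * 15
24x = 90
x = 90/24
x = 15/4

15/4


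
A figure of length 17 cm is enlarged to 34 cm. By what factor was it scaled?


Original length = 17 cm
Scaled length = 34 cm
Scale factor = 34 / 17
= 2

2


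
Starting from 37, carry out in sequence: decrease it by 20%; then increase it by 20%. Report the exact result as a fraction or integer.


Start with 37.
Step 1: Decrease by 20%: 37 * 80/100 = 148/5
Step 2: Increase by 20%: 148/5 * 120/100 = 888/25
Final result = 888/25

888/25


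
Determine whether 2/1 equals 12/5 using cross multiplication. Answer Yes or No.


Cross multiply to check 2/1 = 12/5
Left cross product: 2 * 5 = 10
Right cross product: 1 * 12 = 12
10 != 12
Not equal, so proportions differ => No

No


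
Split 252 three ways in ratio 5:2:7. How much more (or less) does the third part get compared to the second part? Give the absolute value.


Total parts = 5 + 2 + 7 = 14
Value per part = 252 / 14 = 18
Shares: 5*18=90, 2*18=36, 7*18=126
Third share = 126, second share = 36
Difference = |126 - 36| = 90

90


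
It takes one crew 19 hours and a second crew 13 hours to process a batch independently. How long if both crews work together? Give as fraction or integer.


Rate of A = 1/19 job per hour
Rate of B = 1/13 job per hour
Combined rate = 1/19 + 1/13
Find common denominator: (13 + 19)/(19*13) = 32/247
Combined rate = 32/247 job per hour
Time together = 1 / (32/247) = 247/32 hours

247/32


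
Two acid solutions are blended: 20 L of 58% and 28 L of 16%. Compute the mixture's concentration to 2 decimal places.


Solute in mixture 1 = 58% of 20 L = 20*58/100 = 58/5 L
Solute in mixture 2 = 16% of 28 L = 28*16/100 = 112/25 L
Total solute = 58/5 + 112/25 = 402/25 L
Total volume = 20 + 28 = 48 L
Final concentration = 402/25/48 * 100 = 33.50%

33.50


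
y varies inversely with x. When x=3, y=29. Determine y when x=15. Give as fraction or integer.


Inverse proportion: y = k/x
Find k: k = 3 * 29 = 87
Compute y at x=15: y = 87/15
y = 29/5

29/5


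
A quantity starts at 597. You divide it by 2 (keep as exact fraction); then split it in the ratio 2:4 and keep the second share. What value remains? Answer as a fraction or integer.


Start with 597.
Step 1: Divide by 2: 597 / 2 = 597/2
Step 2: Split 2:4, second share = 597/2 * 4/6 = 199
Final result = 199

199


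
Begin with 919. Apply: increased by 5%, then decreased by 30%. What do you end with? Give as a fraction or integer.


Start: 919
Step 1: increase by 5% => multiply by 105/100
  919 * 105/100 = 19299/20
Step 2: decrease by 30% => multiply by 70/100
  19299/20 * 70/100 = 135093/200
Final value = 135093/200

135093/200


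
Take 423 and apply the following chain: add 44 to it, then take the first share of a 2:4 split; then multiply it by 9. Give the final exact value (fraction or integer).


Start with 423.
Step 1: Add 44: 423+44=467; split 2:4 first = 467*2/6 = 467/3
Step 2: Multiply by 9: 467/3 * 9 = 1401
Final result = 1401

1401


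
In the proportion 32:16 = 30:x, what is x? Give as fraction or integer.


Setting up: 32/16 = 30/x
Cross multiply: 32 * x = 16 * 30
32x = 480
x = 480/32
x = 15

15


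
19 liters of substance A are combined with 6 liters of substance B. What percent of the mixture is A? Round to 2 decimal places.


Volume of A = 19 L
Volume of B = 6 L
Total volume = 19 + 6 = 25 L
Percentage of A = (19/25) * 100
= 76.00%

76.00


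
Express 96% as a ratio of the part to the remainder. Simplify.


Part = 96%, Remainder = 4%
Ratio = 96:4
GCD(96, 4) = 4
Simplify: 24:1 = 24:1

24:1


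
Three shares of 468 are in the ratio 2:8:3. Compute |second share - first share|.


Total parts = 2 + 8 + 3 = 13
Value per part = 468 / 13 = 36
Shares: 2*36=72, 8*36=288, 3*36=108
Second share = 288, first share = 72
Difference = |288 - 72| = 216

216


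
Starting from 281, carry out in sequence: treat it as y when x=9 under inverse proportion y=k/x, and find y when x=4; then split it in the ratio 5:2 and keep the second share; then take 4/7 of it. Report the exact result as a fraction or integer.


Start with 281.
Step 1: Inverse prop: k = (281)*9; new y = k/4 = 281*9/4 = 2529/4
Step 2: Split 5:2, second share = 2529/4 * 2/7 = 2529/14
Step 3: Take 4/7: 2529/14 * 4/7 = 5058/49
Final result = 5058/49

5058/49


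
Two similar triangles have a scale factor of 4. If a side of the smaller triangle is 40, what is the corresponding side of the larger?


Similar triangles have proportional sides
Scale factor = 4
Smaller side = 40
Corresponding larger side = 40 * 4
= 160

160


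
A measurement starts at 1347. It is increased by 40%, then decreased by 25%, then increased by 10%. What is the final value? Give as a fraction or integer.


Start: 1347
Step 1: increase by 40% => multiply by 140/100
  1347 * 140/100 = 9429/5
Step 2: decrease by 25% => multiply by 75/100
  9429/5 * 75/100 = 28287/20
Step 3: increase by 10% => multiply by 110/100
  28287/20 * 110/100 = 311157/200
Final value = 311157/200

311157/200


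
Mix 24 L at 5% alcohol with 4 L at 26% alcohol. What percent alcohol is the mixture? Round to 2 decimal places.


Solute in mixture 1 = 5% of 24 L = 24*5/100 = 6/5 L
Solute in mixture 2 = 26% of 4 L = 4*26/100 = 26/25 L
Total solute = 6/5 + 26/25 = 56/25 L
Total volume = 24 + 4 = 28 L
Final concentration = 56/25/28 * 100 = 8.00%

8.00


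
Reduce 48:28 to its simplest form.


Find GCD(48, 28)
GCD = 4
Divide both by 4: 48/4 = 12, 28/4 = 7
Simplified ratio = 12:7

12:7


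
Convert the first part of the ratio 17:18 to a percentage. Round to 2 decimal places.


Total parts = 17 + 18 = 35
First part fraction = 17/35
Percentage = (17/35) * 100
= 0.485714 * 100
= 48.57%

48.57


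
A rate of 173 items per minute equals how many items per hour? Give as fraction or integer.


Converting from per minute to per hour
Rate = 173 items per minute
Multiply by 60: 173 * 60
= 10380 items per hour

10380


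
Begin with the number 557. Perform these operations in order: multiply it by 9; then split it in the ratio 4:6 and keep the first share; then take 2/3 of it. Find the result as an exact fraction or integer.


Start with 557.
Step 1: Multiply by 9: 557 * 9 = 5013
Step 2: Split 4:6, first share = 5013 * 4/10 = 10026/5
Step 3: Take 2/3: 10026/5 * 2/3 = 6684/5
Final result = 6684/5

6684/5


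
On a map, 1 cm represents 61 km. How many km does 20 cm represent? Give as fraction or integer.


Map scale: 1 cm = 61 km
Measured distance on map = 20 cm
Set up proportion: 20 * 61 / 1
= 1220 / 1
= 1220 km

1220


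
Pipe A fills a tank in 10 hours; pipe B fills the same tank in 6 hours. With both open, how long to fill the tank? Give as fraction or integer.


Rate of A = 1/10 job per hour
Rate of B = 1/6 job per hour
Combined rate = 1/10 + 1/6
Find common denominator: (6 + 10)/(10*6) = 16/60
Combined rate = 4/15 job per hour
Time together = 1 / (4/15) = 15/4 hours

15/4


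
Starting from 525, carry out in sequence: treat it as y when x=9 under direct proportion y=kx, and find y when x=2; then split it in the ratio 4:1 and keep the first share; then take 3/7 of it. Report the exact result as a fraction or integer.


Start with 525.
Step 1: Direct prop: k = (525)/9; new y = k*2 = 525*2/9 = 350/3
Step 2: Split 4:1, first share = 350/3 * 4/5 = 280/3
Step 3: Take 3/7: 280/3 * 3/7 = 40
Final result = 40

40


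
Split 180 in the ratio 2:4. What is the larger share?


Total parts = 2 + 4 = 6
Value per part = 180 / 6 = 30
First share = 2 * 30 = 60
Second share = 4 * 30 = 120
Larger share = 120

120


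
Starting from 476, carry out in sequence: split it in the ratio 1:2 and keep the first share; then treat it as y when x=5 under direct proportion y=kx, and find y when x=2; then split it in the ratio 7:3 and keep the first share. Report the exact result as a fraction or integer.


Start with 476.
Step 1: Split 1:2, first share = 476 * 1/3 = 476/3
Step 2: Direct prop: k = (476/3)/5; new y = k*2 = 476/3*2/5 = 952/15
Step 3: Split 7:3, first share = 952/15 * 7/10 = 3332/75
Final result = 3332/75

3332/75


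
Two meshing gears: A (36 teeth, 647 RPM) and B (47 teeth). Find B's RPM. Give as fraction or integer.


Gear ratio: teeth_A * RPM_A = teeth_B * RPM_B
36 * 647 = 47 * RPM_B
23292 = 47 * RPM_B
RPM_B = 23292 / 47
RPM_B = 23292/47

23292/47


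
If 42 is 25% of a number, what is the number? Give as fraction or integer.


Given: 42 is 25% of the whole
Set up: 42 = 25/100 * whole
whole = 42 * 100 / 25
whole = 4200 / 25
whole = 168

168


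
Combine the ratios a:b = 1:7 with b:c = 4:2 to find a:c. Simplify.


Given a:b = 1:7 and b:c = 4:2
Make b consistent. Multiply first ratio by 4: a:b = 4:28
Multiply second ratio by 7: b:c = 28:14
Now b = 28 in both, so a:b:c = 4:28:14
Therefore a:c = 4:14
Simplify by GCD: a:c = 2:7

2:7


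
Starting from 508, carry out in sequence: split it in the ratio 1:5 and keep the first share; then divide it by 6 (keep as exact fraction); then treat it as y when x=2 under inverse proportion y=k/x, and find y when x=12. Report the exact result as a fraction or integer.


Start with 508.
Step 1: Split 1:5, first share = 508 * 1/6 = 254/3
Step 2: Divide by 6: 254/3 / 6 = 127/9
Step 3: Inverse prop: k = (127/9)*2; new y = k/12 = 127/9*2/12 = 127/54
Final result = 127/54

127/54


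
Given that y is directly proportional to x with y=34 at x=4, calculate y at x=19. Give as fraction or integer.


Direct proportion: y = kx
Find k: k = 34/4 = 17/2
Compute y at x=19: y = 17/2 * 19
y = 323/2

323/2


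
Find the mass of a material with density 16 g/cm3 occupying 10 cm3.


Using mass = density * volume
Density = 16 g/cm3
Volume = 10 cm3
Mass = 16 * 10
= 160 g

160


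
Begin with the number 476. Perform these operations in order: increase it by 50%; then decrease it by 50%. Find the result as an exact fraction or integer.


Start with 476.
Step 1: Increase by 50%: 476 * 150/100 = 714
Step 2: Decrease by 50%: 714 * 50/100 = 357
Final result = 357

357


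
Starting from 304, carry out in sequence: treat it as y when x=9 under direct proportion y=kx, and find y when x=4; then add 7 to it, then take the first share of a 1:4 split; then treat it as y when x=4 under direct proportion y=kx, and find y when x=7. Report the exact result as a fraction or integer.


Start with 304.
Step 1: Direct prop: k = (304)/9; new y = k*4 = 304*4/9 = 1216/9
Step 2: Add 7: 1216/9+7=1279/9; split 1:4 first = 1279/9*1/5 = 1279/45
Step 3: Direct prop: k = (1279/45)/4; new y = k*7 = 1279/45*7/4 = 8953/180
Final result = 8953/180

8953/180


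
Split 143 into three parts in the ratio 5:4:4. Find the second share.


Ratio = 5:4:4
Total parts = 5 + 4 + 4 = 13
Value per part = 143 / 13 = 11
First share = 5 * 11 = 55
Middle share = 4 * 11 = 44
Third share = 4 * 11 = 44

44


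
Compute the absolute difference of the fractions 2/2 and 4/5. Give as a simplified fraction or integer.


Simplify: 2/2 = 1 and 4/5 = 4/5
Find common denominator: LCD = 5
Convert: 5/5 and 4/5
Difference = |5 - 4|/5 = 1/5
Simplified = 1/5

1/5


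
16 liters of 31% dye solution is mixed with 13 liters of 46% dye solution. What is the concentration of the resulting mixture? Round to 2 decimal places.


Solute in mixture 1 = 31% of 16 L = 16*31/100 = 124/25 L
Solute in mixture 2 = 46% of 13 L = 13*46/100 = 299/50 L
Total solute = 124/25 + 299/50 = 547/50 L
Total volume = 16 + 13 = 29 L
Final concentration = 547/50/29 * 100 = 37.72%

37.72


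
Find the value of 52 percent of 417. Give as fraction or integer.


Compute 52% of 417
Convert percentage: 52% = 52/100
Multiply: 417 * 52/100
= 21684/100
= 5421/25

5421/25


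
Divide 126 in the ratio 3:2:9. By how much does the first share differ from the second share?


Total parts = 3 + 2 + 9 = 14
Value per part = 126 / 14 = 9
Shares: 3*9=27, 2*9=18, 9*9=81
First share = 27, second share = 18
Difference = |27 - 18| = 9

9


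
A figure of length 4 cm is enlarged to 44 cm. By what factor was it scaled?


Original length = 4 cm
Scaled length = 44 cm
Scale factor = 44 / 4
= 11

11


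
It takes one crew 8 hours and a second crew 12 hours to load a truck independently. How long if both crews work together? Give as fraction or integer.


Rate of A = 1/8 job per hour
Rate of B = 1/12 job per hour
Combined rate = 1/8 + 1/12
Find common denominator: (12 + 8)/(8*12) = 20/96
Combined rate = 5/24 job per hour
Time together = 1 / (5/24) = 24/5 hours

24/5


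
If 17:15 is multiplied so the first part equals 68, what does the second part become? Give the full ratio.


Original ratio: 17:15
First term target: 68
Scale factor = 68 / 17 = 4
Multiply second term: 15 * 4 = 60
Equivalent ratio = 68:60

68:60


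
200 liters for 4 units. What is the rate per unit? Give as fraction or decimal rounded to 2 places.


Total liters = 200
Number of units = 4
Unit rate = 200 / 4
= 50 liters per unit

50


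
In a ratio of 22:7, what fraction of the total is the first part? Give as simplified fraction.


Total parts = 22 + 7 = 29
First part fraction = 22/29
Simplify: 22/29 = 22/29

22/29


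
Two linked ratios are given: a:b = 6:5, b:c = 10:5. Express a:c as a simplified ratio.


Given a:b = 6:5 and b:c = 10:5
Make b consistent. Multiply first ratio by 10: a:b = 60:50
Multiply second ratio by 5: b:c = 50:25
Now b = 50 in both, so a:b:c = 60:50:25
Therefore a:c = 60:25
Simplify by GCD: a:c = 12:5

12:5


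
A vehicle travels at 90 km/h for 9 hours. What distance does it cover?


Using distance = speed * time
Speed = 90 km/h
Time = 9 hours
Distance = 90 * 9
= 810 km

810


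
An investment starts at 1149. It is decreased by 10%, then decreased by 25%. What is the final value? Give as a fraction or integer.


Start: 1149
Step 1: decrease by 10% => multiply by 90/100
  1149 * 90/100 = 10341/10
Step 2: decrease by 25% => multiply by 75/100
  10341/10 * 75/100 = 31023/40
Final value = 31023/40

31023/40


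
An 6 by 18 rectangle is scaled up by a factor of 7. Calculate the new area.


Original dimensions: 6 x 18
Enlargement factor = 7
New width = 6 * 7 = 42
New height = 18 * 7 = 126
New area = 42 * 126 = 5292

5292


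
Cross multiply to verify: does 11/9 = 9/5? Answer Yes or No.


Cross multiply to check 11/9 = 9/5
Left cross product: 11 * 5 = 55
Right cross product: 9 * 9 = 81
55 != 81
Not equal, so proportions differ => No

No


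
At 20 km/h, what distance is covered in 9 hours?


Using distance = speed * time
Speed = 20 km/h
Time = 9 hours
Distance = 20 * 9
= 180 km

180


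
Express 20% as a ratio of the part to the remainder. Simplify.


Part = 20%, Remainder = 80%
Ratio = 20:80
GCD(20, 80) = 20
Simplify: 1:4 = 1:4

1:4


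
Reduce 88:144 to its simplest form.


Find GCD(88, 144)
GCD = 8
Divide both by 8: 88/8 = 11, 144/8 = 18
Simplified ratio = 11:18

11:18


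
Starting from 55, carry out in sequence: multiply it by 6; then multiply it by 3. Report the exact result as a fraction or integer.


Start with 55.
Step 1: Multiply by 6: 55 * 6 = 330
Step 2: Multiply by 3: 330 * 3 = 990
Final result = 990

990


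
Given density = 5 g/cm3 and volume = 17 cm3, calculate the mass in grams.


Using mass = density * volume
Density = 5 g/cm3
Volume = 17 cm3
Mass = 5 * 17
= 85 g

85


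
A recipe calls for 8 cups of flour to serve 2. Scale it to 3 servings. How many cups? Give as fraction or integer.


Original: 8 cups for 2 servings
Target servings = 3
Scaling factor = 3/2
New amount = 8 * 3/2
= 24/2
= 12 cups

12


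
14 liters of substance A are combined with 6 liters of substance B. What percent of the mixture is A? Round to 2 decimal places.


Volume of A = 14 L
Volume of B = 6 L
Total volume = 14 + 6 = 20 L
Percentage of A = (14/20) * 100
= 70.00%

70.00


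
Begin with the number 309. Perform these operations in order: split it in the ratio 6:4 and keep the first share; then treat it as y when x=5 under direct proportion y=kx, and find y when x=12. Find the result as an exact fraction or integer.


Start with 309.
Step 1: Split 6:4, first share = 309 * 6/10 = 927/5
Step 2: Direct prop: k = (927/5)/5; new y = k*12 = 927/5*12/5 = 11124/25
Final result = 11124/25

11124/25


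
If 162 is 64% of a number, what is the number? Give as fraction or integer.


Given: 162 is 64% of the whole
Set up: 162 = 64/100 * whole
whole = 162 * 100 / 64
whole = 16200 / 64
whole = 2025/8

2025/8


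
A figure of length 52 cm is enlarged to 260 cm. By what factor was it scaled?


Original length = 52 cm
Scaled length = 260 cm
Scale factor = 260 / 52
= 5

5


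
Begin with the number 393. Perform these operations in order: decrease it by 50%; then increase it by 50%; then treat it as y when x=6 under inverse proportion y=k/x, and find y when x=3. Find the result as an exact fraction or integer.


Start with 393.
Step 1: Decrease by 50%: 393 * 50/100 = 393/2
Step 2: Increase by 50%: 393/2 * 150/100 = 1179/4
Step 3: Inverse prop: k = (1179/4)*6; new y = k/3 = 1179/4*6/3 = 1179/2
Final result = 1179/2

1179/2


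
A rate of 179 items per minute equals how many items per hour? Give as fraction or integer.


Converting from per minute to per hour
Rate = 179 items per minute
Multiply by 60: 179 * 60
= 10740 items per hour

10740


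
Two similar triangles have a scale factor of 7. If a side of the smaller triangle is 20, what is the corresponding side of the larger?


Similar triangles have proportional sides
Scale factor = 7
Smaller side = 20
Corresponding larger side = 20 * 7
= 140

140


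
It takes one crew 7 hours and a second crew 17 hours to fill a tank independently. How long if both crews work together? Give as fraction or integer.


Rate of A = 1/7 job per hour
Rate of B = 1/17 job per hour
Combined rate = 1/7 + 1/17
Find common denominator: (17 + 7)/(7*17) = 24/119
Combined rate = 24/119 job per hour
Time together = 1 / (24/119) = 119/24 hours

119/24


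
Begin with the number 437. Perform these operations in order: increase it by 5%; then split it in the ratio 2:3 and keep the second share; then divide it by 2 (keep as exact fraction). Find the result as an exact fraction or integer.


Start with 437.
Step 1: Increase by 5%: 437 * 105/100 = 9177/20
Step 2: Split 2:3, second share = 9177/20 * 3/5 = 27531/100
Step 3: Divide by 2: 27531/100 / 2 = 27531/200
Final result = 27531/200

27531/200


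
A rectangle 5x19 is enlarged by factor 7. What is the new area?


Original dimensions: 5 x 19
Enlargement factor = 7
New width = 5 * 7 = 35
New height = 19 * 7 = 133
New area = 35 * 133 = 4655

4655


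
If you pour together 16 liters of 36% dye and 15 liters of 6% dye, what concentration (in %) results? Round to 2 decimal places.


Solute in mixture 1 = 36% of 16 L = 16*36/100 = 144/25 L
Solute in mixture 2 = 6% of 15 L = 15*6/100 = 9/10 L
Total solute = 144/25 + 9/10 = 333/50 L
Total volume = 16 + 15 = 31 L
Final concentration = 333/50/31 * 100 = 21.48%

21.48


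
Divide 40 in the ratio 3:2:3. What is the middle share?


Ratio = 3:2:3
Total parts = 3 + 2 + 3 = 8
Value per part = 40 / 8 = 5
First share = 3 * 5 = 15
Middle share = 2 * 5 = 10
Third share = 3 * 5 = 15

10


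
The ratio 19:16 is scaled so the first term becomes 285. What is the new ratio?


Original ratio: 19:16
First term target: 285
Scale factor = 285 / 19 = 15
Multiply second term: 16 * 15 = 240
Equivalent ratio = 285:240

285:240


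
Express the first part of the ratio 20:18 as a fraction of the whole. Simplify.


Total parts = 20 + 18 = 38
First part fraction = 20/38
Simplify: 20/38 = 10/19

10/19


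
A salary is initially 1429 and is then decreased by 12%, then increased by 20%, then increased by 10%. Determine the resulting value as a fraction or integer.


Start: 1429
Step 1: decrease by 12% => multiply by 88/100
  1429 * 88/100 = 31438/25
Step 2: increase by 20% => multiply by 120/100
  31438/25 * 120/100 = 188628/125
Step 3: increase by 10% => multiply by 110/100
  188628/125 * 110/100 = 1037454/625
Final value = 1037454/625

1037454/625


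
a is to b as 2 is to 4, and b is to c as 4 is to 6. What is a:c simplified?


Given a:b = 2:4 and b:c = 4:6
Make b consistent. Multiply first ratio by 4: a:b = 8:16
Multiply second ratio by 4: b:c = 16:24
Now b = 16 in both, so a:b:c = 8:16:24
Therefore a:c = 8:24
Simplify by GCD: a:c = 1:3

1:3


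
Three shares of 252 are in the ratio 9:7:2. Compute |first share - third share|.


Total parts = 9 + 7 + 2 = 18
Value per part = 252 / 18 = 14
Shares: 9*14=126, 7*14=98, 2*14=28
First share = 126, third share = 28
Difference = |126 - 28| = 98

98


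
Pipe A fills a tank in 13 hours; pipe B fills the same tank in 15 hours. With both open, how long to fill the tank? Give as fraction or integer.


Rate of A = 1/13 job per hour
Rate of B = 1/15 job per hour
Combined rate = 1/13 + 1/15
Find common denominator: (15 + 13)/(13*15) = 28/195
Combined rate = 28/195 job per hour
Time together = 1 / (28/195) = 195/28 hours

195/28


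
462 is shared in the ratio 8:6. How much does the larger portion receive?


Total parts = 8 + 6 = 14
Value per part = 462 / 14 = 33
First share = 8 * 33 = 264
Second share = 6 * 33 = 198
Larger share = 264

264


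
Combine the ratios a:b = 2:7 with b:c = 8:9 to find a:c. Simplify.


Given a:b = 2:7 and b:c = 8:9
Make b consistent. Multiply first ratio by 8: a:b = 16:56
Multiply second ratio by 7: b:c = 56:63
Now b = 56 in both, so a:b:c = 16:56:63
Therefore a:c = 16:63
Simplify by GCD: a:c = 16:63

16:63


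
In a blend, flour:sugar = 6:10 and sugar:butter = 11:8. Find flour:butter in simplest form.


Given a:b = 6:10 and b:c = 11:8
Make b consistent. Multiply first ratio by 11: a:b = 66:110
Multiply second ratio by 10: b:c = 110:80
Now b = 110 in both, so a:b:c = 66:110:80
Therefore a:c = 66:80
Simplify by GCD: a:c = 33:40

33:40


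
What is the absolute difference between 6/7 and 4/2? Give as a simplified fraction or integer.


Simplify: 6/7 = 6/7 and 4/2 = 2
Find common denominator: LCD = 7
Convert: 6/7 and 14/7
Difference = |6 - 14|/7 = 8/7
Simplified = 8/7

8/7


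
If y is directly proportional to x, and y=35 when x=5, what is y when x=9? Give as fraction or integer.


Direct proportion: y = kx
Find k: k = 35/5 = 7
Compute y at x=9: y = 7 * 9
y = 63

63


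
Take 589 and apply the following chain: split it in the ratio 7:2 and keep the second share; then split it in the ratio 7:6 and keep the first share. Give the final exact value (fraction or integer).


Start with 589.
Step 1: Split 7:2, second share = 589 * 2/9 = 1178/9
Step 2: Split 7:6, first share = 1178/9 * 7/13 = 8246/117
Final result = 8246/117

8246/117


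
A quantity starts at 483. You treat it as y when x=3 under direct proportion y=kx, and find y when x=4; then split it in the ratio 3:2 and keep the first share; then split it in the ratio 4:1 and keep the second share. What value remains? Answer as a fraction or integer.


Start with 483.
Step 1: Direct prop: k = (483)/3; new y = k*4 = 483*4/3 = 644
Step 2: Split 3:2, first share = 644 * 3/5 = 1932/5
Step 3: Split 4:1, second share = 1932/5 * 1/5 = 1932/25
Final result = 1932/25

1932/25


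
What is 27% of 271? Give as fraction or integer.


Compute 27% of 271
Convert percentage: 27% = 27/100
Multiply: 271 * 27/100
= 7317/100
= 7317/100

7317/100


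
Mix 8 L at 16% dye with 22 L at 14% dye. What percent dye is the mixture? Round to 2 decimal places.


Solute in mixture 1 = 16% of 8 L = 8*16/100 = 32/25 L
Solute in mixture 2 = 14% of 22 L = 22*14/100 = 77/25 L
Total solute = 32/25 + 77/25 = 109/25 L
Total volume = 8 + 22 = 30 L
Final concentration = 109/25/30 * 100 = 14.53%

14.53


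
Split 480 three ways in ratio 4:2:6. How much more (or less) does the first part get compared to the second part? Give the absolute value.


Total parts = 4 + 2 + 6 = 12
Value per part = 480 / 12 = 40
Shares: 4*40=160, 2*40=80, 6*40=240
First share = 160, second share = 80
Difference = |160 - 80| = 80

80


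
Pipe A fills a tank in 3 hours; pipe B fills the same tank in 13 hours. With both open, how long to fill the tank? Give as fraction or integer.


Rate of A = 1/3 job per hour
Rate of B = 1/13 job per hour
Combined rate = 1/3 + 1/13
Find common denominator: (13 + 3)/(3*13) = 16/39
Combined rate = 16/39 job per hour
Time together = 1 / (16/39) = 39/16 hours

39/16


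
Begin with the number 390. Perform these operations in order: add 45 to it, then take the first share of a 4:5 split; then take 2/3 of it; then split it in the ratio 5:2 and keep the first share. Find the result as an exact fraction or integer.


Start with 390.
Step 1: Add 45: 390+45=435; split 4:5 first = 435*4/9 = 580/3
Step 2: Take 2/3: 580/3 * 2/3 = 1160/9
Step 3: Split 5:2, first share = 1160/9 * 5/7 = 5800/63
Final result = 5800/63

5800/63
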